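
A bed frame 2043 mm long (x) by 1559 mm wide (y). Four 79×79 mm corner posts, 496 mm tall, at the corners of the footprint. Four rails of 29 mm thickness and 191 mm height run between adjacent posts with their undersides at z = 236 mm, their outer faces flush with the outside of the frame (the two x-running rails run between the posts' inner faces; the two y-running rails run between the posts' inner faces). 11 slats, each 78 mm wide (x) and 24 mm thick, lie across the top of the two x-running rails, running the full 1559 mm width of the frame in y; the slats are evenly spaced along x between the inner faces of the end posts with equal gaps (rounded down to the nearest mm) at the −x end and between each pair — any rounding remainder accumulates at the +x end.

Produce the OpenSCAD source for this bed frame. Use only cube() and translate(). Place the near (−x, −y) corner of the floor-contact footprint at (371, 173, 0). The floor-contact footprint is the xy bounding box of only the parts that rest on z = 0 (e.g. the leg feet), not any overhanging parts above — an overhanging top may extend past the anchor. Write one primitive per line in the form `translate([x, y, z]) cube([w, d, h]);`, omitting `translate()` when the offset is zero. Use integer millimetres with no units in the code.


// slat z = rail_z + rail_h = 236 + 191 = 427
// slat gap = ⌊(1885 − 11·78) / 12⌋ = 85
translate([371, 173, 0]) cube([79, 79, 496]);
translate([371, 1653, 0]) cube([79, 79, 496]);
translate([2335, 173, 0]) cube([79, 79, 496]);
translate([2335, 1653, 0]) cube([79, 79, 496]);
translate([450, 173, 236]) cube([1885, 29, 191]);
translate([450, 1703, 236]) cube([1885, 29, 191]);
translate([371, 252, 236]) cube([29, 1401, 191]);
translate([2385, 252, 236]) cube([29, 1401, 191]);
translate([535, 173, 427]) cube([78, 1559, 24]);
translate([698, 173, 427]) cube([78, 1559, 24]);
translate([861, 173, 427]) cube([78, 1559, 24]);
translate([1024, 173, 427]) cube([78, 1559, 24]);
translate([1187, 173, 427]) cube([78, 1559, 24]);
translate([1350, 173, 427]) cube([78, 1559, 24]);
translate([1513, 173, 427]) cube([78, 1559, 24]);
translate([1676, 173, 427]) cube([78, 1559, 24]);
translate([1839, 173, 427]) cube([78, 1559, 24]);
translate([2002, 173, 427]) cube([78, 1559, 24]);
translate([2165, 173, 427]) cube([78, 1559, 24]);


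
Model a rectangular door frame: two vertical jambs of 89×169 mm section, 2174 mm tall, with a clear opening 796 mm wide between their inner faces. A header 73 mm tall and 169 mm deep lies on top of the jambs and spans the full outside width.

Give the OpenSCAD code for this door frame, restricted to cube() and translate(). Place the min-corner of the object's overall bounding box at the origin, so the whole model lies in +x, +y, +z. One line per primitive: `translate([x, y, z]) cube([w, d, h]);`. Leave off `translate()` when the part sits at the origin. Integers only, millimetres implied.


cube([89, 169, 2174]);
translate([885, 0, 0]) cube([89, 169, 2174]);
translate([0, 0, 2174]) cube([974, 169, 73]);


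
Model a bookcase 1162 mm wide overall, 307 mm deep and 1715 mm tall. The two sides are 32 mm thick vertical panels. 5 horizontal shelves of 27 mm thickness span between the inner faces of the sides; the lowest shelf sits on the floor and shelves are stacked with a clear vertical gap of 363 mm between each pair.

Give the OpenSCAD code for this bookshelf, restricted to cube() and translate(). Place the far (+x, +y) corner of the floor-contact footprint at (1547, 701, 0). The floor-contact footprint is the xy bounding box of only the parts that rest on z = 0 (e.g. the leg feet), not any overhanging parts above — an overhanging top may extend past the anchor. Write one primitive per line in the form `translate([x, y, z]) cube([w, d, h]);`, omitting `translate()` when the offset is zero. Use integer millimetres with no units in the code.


translate([385, 394, 0]) cube([32, 307, 1715]);
translate([1515, 394, 0]) cube([32, 307, 1715]);
translate([417, 394, 0]) cube([1098, 307, 27]);
translate([417, 394, 390]) cube([1098, 307, 27]);
translate([417, 394, 780]) cube([1098, 307, 27]);
translate([417, 394, 1170]) cube([1098, 307, 27]);
translate([417, 394, 1560]) cube([1098, 307, 27]);


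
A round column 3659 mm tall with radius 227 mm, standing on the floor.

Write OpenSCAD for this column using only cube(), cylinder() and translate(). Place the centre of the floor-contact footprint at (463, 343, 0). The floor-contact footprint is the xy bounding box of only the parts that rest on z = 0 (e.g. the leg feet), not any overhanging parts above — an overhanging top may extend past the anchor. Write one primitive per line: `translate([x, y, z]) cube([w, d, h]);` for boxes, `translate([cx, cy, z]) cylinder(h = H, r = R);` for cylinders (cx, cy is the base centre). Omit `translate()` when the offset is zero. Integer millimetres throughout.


translate([463, 343, 0]) cylinder(h = 3659, r = 227);


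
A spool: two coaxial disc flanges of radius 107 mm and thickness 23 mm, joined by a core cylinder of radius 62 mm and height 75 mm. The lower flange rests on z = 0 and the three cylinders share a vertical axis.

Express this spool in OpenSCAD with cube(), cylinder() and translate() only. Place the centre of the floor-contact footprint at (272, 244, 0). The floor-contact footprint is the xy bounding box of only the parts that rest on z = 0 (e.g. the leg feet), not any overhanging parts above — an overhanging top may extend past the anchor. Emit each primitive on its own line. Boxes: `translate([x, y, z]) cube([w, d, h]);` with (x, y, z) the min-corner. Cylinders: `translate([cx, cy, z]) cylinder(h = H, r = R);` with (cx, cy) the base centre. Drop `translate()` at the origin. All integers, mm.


translate([272, 244, 0]) cylinder(h = 23, r = 107);
translate([272, 244, 23]) cylinder(h = 75, r = 62);
translate([272, 244, 98]) cylinder(h = 23, r = 107);


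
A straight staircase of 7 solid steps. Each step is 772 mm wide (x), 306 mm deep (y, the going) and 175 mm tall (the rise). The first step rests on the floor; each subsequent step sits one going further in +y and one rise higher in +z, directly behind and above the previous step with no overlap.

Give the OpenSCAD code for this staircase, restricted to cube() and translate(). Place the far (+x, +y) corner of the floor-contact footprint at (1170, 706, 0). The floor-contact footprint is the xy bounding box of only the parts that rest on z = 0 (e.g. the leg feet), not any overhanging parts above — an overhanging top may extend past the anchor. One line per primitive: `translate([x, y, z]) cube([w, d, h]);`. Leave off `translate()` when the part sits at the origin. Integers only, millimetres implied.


translate([398, 400, 0]) cube([772, 306, 175]);
translate([398, 706, 175]) cube([772, 306, 175]);
translate([398, 1012, 350]) cube([772, 306, 175]);
translate([398, 1318, 525]) cube([772, 306, 175]);
translate([398, 1624, 700]) cube([772, 306, 175]);
translate([398, 1930, 875]) cube([772, 306, 175]);
translate([398, 2236, 1050]) cube([772, 306, 175]);


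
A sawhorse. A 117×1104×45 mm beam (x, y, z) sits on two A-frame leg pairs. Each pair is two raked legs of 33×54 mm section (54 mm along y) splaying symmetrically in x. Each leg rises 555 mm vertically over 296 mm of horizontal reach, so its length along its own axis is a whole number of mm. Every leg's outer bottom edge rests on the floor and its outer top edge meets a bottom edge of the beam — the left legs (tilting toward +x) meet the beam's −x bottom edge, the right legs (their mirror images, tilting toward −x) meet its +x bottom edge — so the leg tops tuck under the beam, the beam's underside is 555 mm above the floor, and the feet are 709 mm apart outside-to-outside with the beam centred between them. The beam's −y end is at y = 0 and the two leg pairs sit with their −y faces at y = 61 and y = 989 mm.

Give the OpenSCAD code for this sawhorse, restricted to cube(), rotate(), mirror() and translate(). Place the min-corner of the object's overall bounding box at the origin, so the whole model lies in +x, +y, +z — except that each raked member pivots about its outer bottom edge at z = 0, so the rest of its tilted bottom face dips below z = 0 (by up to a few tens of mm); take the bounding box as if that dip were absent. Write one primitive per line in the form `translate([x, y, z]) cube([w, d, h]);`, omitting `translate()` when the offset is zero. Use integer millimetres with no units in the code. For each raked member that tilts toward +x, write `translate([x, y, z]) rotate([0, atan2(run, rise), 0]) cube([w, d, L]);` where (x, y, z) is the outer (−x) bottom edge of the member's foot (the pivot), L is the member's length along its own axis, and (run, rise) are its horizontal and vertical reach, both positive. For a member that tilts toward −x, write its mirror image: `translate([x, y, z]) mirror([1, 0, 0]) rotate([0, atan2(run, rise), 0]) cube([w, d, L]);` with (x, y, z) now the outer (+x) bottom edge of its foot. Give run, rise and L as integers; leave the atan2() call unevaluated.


translate([296, 0, 555]) cube([117, 1104, 45]);
translate([0, 61, 0]) rotate([0, atan2(296, 555), 0]) cube([33, 54, 629]);
translate([709, 61, 0]) mirror([1, 0, 0]) rotate([0, atan2(296, 555), 0]) cube([33, 54, 629]);
translate([0, 989, 0]) rotate([0, atan2(296, 555), 0]) cube([33, 54, 629]);
translate([709, 989, 0]) mirror([1, 0, 0]) rotate([0, atan2(296, 555), 0]) cube([33, 54, 629]);


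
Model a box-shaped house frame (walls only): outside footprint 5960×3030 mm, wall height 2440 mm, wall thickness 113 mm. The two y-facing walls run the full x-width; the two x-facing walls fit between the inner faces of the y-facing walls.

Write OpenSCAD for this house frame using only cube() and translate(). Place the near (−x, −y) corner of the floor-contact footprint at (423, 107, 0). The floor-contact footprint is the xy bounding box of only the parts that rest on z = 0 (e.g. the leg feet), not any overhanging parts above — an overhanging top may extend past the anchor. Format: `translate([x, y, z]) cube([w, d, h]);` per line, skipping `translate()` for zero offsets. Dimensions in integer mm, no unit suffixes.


translate([423, 107, 0]) cube([5960, 113, 2440]);
translate([423, 3024, 0]) cube([5960, 113, 2440]);
translate([423, 220, 0]) cube([113, 2804, 2440]);
translate([6270, 220, 0]) cube([113, 2804, 2440]);


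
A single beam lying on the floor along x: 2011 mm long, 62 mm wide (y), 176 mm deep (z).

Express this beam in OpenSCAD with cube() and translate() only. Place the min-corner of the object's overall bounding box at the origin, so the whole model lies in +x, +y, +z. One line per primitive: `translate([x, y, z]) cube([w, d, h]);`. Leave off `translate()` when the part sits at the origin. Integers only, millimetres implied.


cube([2011, 62, 176]);


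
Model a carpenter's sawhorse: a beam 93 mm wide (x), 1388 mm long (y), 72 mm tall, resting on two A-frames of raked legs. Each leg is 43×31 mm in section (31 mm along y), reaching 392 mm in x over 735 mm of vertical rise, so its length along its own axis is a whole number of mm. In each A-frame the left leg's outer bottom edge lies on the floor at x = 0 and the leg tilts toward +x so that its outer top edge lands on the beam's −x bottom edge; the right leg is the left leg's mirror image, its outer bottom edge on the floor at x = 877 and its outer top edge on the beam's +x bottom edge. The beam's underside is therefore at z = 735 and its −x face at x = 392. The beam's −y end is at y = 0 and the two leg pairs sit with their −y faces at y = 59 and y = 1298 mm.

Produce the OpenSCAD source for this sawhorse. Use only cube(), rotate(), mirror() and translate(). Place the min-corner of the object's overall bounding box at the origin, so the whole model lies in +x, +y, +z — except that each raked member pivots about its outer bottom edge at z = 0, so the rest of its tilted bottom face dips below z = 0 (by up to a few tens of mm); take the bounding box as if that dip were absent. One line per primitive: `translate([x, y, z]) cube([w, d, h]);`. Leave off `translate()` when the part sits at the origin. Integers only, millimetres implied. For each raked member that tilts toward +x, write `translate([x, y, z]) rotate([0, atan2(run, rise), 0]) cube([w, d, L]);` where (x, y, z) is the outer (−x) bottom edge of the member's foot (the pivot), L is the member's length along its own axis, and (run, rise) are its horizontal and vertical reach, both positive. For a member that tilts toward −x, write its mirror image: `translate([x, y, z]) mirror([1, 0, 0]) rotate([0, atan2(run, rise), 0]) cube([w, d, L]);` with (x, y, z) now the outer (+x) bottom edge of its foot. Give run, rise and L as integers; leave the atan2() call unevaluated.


translate([392, 0, 735]) cube([93, 1388, 72]);
translate([0, 59, 0]) rotate([0, atan2(392, 735), 0]) cube([43, 31, 833]);
translate([877, 59, 0]) mirror([1, 0, 0]) rotate([0, atan2(392, 735), 0]) cube([43, 31, 833]);
translate([0, 1298, 0]) rotate([0, atan2(392, 735), 0]) cube([43, 31, 833]);
translate([877, 1298, 0]) mirror([1, 0, 0]) rotate([0, atan2(392, 735), 0]) cube([43, 31, 833]);


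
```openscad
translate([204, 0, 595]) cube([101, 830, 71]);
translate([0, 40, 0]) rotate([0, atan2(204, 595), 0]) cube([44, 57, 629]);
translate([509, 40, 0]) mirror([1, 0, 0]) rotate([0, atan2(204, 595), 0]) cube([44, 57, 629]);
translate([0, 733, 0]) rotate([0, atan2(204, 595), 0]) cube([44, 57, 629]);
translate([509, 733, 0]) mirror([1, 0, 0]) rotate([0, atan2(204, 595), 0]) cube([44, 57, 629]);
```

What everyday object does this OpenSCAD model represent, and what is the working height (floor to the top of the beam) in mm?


A sawhorse. The overall height is 666 mm.

A beam across two mirrored pairs of raked legs — a sawhorse. The beam's underside is at z = 595 (matching the legs' vertical rise in atan2(204, 595)) and the beam is 71 mm tall, so its top is at 595 + 71 = 666 mm. The raked legs top out at the beam's underside, so that is the highest point.


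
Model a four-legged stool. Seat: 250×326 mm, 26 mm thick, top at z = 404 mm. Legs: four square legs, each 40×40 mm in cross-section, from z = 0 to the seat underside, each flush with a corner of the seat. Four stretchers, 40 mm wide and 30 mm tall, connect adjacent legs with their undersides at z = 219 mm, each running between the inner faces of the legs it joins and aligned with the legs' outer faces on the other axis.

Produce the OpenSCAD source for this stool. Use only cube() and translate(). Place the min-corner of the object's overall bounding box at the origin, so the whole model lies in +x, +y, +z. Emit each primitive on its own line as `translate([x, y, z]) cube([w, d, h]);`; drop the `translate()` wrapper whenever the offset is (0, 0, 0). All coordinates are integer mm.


translate([0, 0, 378]) cube([250, 326, 26]);
cube([40, 40, 378]);
translate([210, 0, 0]) cube([40, 40, 378]);
translate([0, 286, 0]) cube([40, 40, 378]);
translate([210, 286, 0]) cube([40, 40, 378]);
translate([40, 0, 219]) cube([170, 40, 30]);
translate([40, 286, 219]) cube([170, 40, 30]);
translate([0, 40, 219]) cube([40, 246, 30]);
translate([210, 40, 219]) cube([40, 246, 30]);


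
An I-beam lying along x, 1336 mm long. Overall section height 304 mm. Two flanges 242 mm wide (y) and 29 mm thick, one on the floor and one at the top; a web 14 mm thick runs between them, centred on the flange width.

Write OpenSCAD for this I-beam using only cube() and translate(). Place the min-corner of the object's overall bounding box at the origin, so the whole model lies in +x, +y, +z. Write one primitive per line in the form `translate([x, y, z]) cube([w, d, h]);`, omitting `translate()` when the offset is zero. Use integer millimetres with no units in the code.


cube([1336, 242, 29]);
translate([0, 114, 29]) cube([1336, 14, 246]);
translate([0, 0, 275]) cube([1336, 242, 29]);


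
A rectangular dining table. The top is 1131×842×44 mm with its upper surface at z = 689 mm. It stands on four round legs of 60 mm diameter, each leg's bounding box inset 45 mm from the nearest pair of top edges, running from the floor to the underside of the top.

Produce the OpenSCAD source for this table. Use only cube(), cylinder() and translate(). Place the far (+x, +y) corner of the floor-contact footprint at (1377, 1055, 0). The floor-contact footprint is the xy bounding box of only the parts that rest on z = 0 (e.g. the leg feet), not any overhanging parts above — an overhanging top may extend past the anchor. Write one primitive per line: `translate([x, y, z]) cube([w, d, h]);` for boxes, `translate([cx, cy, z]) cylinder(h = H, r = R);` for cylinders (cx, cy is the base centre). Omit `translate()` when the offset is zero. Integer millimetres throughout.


translate([291, 258, 645]) cube([1131, 842, 44]);
translate([366, 333, 0]) cylinder(h = 645, r = 30);
translate([1347, 333, 0]) cylinder(h = 645, r = 30);
translate([366, 1025, 0]) cylinder(h = 645, r = 30);
translate([1347, 1025, 0]) cylinder(h = 645, r = 30);


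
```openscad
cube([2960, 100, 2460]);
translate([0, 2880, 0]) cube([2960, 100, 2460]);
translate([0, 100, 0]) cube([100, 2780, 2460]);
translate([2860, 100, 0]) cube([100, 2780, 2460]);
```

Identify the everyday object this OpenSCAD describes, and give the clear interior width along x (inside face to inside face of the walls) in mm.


A house (or room) frame. The interior width is 2760 mm.

Four 2460 mm walls enclosing a rectangle with no floor or roof — a room or house frame. Outside width is 2960 mm and wall thickness is 100 mm, so the interior width is 2960 − 2 × 100 = 2760 mm.


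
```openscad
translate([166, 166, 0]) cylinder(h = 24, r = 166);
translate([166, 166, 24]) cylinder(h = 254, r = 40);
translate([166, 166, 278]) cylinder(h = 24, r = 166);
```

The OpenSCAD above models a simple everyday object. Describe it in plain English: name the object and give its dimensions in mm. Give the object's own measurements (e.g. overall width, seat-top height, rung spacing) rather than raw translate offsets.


A spool: two coaxial disc flanges of radius 166 mm and thickness 24 mm, joined by a core cylinder of radius 40 mm and height 254 mm. The lower flange rests on z = 0 and the three cylinders share a vertical axis.


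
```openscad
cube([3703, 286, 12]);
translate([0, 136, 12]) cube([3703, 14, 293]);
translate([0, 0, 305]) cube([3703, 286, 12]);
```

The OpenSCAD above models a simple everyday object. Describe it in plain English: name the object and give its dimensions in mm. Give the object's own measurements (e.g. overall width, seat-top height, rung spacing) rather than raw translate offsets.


An I-beam lying along x, 3703 mm long. Overall section height 317 mm. Two flanges 286 mm wide (y) and 12 mm thick, one on the floor and one at the top; a web 14 mm thick runs between them, centred on the flange width.


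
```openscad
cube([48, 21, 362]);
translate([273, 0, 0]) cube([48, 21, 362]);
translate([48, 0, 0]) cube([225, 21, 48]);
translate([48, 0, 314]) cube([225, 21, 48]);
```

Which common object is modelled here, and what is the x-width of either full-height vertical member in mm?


A picture frame. The border width is 48 mm.

Four thin pieces enclosing a rectangular opening — a picture frame. The two full-height stiles are 362 mm tall; the top rail sits at z = 314 and is 48 mm tall, so the border above the opening is 362 − 314 = 48 mm, matching the stile x-width.


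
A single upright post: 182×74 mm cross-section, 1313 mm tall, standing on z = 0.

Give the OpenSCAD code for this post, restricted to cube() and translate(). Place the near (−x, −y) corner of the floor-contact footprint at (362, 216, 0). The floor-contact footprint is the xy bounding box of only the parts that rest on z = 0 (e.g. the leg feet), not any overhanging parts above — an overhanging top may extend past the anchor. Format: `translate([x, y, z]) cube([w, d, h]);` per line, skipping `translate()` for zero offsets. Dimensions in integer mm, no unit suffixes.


translate([362, 216, 0]) cube([182, 74, 1313]);


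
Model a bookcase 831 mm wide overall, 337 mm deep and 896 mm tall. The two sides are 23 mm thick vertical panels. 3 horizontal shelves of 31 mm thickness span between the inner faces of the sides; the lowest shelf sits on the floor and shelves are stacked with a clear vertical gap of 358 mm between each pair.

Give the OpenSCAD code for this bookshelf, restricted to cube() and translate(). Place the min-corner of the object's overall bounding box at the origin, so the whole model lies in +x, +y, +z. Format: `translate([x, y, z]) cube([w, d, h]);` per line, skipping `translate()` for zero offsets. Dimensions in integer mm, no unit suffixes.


cube([23, 337, 896]);
translate([808, 0, 0]) cube([23, 337, 896]);
translate([23, 0, 0]) cube([785, 337, 31]);
translate([23, 0, 389]) cube([785, 337, 31]);
translate([23, 0, 778]) cube([785, 337, 31]);


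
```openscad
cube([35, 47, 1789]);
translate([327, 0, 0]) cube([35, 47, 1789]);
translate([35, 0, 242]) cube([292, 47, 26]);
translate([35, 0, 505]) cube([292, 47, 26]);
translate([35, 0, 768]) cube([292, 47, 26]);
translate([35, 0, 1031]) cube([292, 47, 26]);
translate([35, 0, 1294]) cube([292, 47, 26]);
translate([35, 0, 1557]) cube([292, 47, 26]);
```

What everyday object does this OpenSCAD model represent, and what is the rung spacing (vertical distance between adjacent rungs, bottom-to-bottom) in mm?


A ladder. The rung spacing is 263 mm.

Two tall 35×47 posts with 6 short bars between them — a ladder. Adjacent rungs sit at z = 242 and z = 505, so the spacing is 505 − 242 = 263 mm.


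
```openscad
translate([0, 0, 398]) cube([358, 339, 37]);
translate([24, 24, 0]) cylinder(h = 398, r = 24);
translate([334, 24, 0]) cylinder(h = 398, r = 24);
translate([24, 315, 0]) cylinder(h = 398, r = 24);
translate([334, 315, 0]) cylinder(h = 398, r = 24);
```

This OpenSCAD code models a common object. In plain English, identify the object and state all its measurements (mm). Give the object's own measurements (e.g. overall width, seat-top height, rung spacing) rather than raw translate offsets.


A four-legged stool. The seat is a 358×339×37 mm slab whose top surface is at z = 435 mm; four round legs, each 48 mm in diameter, run from the floor (z = 0) to the underside of the seat, each leg's axis is inset half a diameter from the nearest pair of seat edges (so the leg's bounding box is flush with the corner).


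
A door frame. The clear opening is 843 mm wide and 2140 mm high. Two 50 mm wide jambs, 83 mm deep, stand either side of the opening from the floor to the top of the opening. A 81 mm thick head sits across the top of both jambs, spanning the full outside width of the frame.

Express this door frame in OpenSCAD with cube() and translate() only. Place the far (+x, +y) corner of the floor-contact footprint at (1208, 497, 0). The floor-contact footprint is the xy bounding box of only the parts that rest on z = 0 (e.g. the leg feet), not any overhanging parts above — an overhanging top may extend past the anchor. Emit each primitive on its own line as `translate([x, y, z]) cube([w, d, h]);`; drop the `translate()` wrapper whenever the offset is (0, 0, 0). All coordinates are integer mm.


translate([265, 414, 0]) cube([50, 83, 2140]);
translate([1158, 414, 0]) cube([50, 83, 2140]);
translate([265, 414, 2140]) cube([943, 83, 81]);


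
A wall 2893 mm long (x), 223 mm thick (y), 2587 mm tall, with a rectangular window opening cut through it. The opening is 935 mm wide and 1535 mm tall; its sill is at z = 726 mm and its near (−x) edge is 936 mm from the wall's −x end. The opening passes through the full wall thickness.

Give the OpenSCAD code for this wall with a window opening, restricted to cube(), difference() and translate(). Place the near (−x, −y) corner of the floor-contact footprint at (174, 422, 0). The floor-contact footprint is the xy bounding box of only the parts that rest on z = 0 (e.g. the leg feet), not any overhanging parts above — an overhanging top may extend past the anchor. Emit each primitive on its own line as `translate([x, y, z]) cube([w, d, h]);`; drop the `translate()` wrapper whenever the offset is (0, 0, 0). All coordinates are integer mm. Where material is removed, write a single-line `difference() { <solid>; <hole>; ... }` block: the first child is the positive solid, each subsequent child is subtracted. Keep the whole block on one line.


difference() { translate([174, 422, 0]) cube([2893, 223, 2587]); translate([1110, 422, 726]) cube([935, 223, 1535]); }


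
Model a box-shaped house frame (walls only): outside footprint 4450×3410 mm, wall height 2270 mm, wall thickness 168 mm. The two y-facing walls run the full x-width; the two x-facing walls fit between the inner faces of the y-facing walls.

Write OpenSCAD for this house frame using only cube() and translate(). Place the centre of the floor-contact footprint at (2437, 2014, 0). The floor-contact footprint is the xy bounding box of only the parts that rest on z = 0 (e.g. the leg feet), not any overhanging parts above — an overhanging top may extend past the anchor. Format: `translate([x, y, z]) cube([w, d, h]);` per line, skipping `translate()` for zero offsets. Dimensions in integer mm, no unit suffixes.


translate([212, 309, 0]) cube([4450, 168, 2270]);
translate([212, 3551, 0]) cube([4450, 168, 2270]);
translate([212, 477, 0]) cube([168, 3074, 2270]);
translate([4494, 477, 0]) cube([168, 3074, 2270]);


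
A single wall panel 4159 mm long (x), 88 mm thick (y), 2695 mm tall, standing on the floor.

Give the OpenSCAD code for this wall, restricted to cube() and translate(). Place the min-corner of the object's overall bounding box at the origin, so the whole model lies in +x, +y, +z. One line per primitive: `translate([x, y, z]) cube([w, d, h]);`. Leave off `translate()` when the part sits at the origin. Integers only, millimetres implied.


cube([4159, 88, 2695]);


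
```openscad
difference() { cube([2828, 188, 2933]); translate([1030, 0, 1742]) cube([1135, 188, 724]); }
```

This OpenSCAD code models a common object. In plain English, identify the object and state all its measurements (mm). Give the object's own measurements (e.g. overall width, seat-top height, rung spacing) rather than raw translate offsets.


A wall 2828 mm long (x), 188 mm thick (y), 2933 mm tall, with a rectangular window opening cut through it. The opening is 1135 mm wide and 724 mm tall; its sill is at z = 1742 mm and its near (−x) edge is 1030 mm from the wall's −x end. The opening passes through the full wall thickness.


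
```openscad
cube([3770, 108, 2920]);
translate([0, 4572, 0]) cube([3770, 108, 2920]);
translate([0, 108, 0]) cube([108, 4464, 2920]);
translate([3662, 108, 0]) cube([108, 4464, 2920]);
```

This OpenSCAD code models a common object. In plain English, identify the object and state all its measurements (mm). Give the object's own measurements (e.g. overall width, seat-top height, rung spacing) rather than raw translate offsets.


The wall frame of a small rectangular building: four walls, each 2920 mm tall and 108 mm thick, enclosing a footprint 3770 mm (x) by 4680 mm (y) outside-to-outside, with no floor or roof. The front and back walls (the −y and +y sides) span the full width; the two side walls fit between them.


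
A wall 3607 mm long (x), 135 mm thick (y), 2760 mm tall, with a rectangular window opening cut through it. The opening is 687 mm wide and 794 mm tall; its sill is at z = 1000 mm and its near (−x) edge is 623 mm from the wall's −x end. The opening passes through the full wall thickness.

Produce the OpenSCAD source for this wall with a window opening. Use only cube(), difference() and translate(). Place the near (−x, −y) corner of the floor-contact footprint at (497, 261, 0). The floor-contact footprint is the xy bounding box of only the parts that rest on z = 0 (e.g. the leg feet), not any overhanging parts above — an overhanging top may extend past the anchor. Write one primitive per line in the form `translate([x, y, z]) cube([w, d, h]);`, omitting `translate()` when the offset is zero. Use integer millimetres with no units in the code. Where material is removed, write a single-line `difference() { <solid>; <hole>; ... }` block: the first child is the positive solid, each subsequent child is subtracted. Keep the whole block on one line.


difference() { translate([497, 261, 0]) cube([3607, 135, 2760]); translate([1120, 261, 1000]) cube([687, 135, 794]); }


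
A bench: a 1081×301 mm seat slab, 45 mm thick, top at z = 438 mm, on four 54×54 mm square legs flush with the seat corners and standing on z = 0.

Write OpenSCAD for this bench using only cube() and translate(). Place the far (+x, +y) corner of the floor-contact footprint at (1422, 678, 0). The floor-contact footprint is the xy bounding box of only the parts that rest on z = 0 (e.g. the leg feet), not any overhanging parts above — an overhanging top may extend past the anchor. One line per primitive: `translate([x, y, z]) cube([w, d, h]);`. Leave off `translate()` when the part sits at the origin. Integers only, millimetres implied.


translate([341, 377, 393]) cube([1081, 301, 45]);
translate([341, 377, 0]) cube([54, 54, 393]);
translate([341, 624, 0]) cube([54, 54, 393]);
translate([1368, 377, 0]) cube([54, 54, 393]);
translate([1368, 624, 0]) cube([54, 54, 393]);


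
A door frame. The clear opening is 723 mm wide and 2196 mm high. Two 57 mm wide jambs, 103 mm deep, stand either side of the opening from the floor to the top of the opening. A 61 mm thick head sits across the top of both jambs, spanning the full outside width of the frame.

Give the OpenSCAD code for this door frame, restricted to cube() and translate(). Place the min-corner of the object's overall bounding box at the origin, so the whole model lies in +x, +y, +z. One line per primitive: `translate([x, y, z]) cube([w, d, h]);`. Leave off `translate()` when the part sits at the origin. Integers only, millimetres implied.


cube([57, 103, 2196]);
translate([780, 0, 0]) cube([57, 103, 2196]);
translate([0, 0, 2196]) cube([837, 103, 61]);


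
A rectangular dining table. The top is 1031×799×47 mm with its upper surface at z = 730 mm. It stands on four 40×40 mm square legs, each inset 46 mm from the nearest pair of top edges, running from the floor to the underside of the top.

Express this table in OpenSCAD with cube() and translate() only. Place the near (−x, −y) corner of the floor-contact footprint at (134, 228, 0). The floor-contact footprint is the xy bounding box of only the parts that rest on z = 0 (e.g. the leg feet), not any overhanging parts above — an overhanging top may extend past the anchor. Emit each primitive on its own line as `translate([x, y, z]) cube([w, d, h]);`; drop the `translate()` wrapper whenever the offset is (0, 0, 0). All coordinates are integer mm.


// leg_h = 730 - 47 = 683
translate([88, 182, 683]) cube([1031, 799, 47]);
translate([134, 228, 0]) cube([40, 40, 683]);
translate([1033, 228, 0]) cube([40, 40, 683]);
translate([134, 895, 0]) cube([40, 40, 683]);
translate([1033, 895, 0]) cube([40, 40, 683]);


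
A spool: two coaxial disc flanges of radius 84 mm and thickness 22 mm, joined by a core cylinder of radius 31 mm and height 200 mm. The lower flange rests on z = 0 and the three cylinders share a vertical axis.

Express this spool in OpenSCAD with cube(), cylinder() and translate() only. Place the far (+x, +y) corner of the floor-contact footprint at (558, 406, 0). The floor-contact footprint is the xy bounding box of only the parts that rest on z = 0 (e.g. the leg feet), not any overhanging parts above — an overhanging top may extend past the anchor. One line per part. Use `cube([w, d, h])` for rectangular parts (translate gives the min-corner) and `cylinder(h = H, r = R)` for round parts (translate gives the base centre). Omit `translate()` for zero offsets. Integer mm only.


translate([474, 322, 0]) cylinder(h = 22, r = 84);
translate([474, 322, 22]) cylinder(h = 200, r = 31);
translate([474, 322, 222]) cylinder(h = 22, r = 84);


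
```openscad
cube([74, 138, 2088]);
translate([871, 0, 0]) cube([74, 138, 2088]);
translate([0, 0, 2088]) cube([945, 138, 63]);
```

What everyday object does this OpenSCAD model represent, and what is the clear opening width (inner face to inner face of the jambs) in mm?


A door frame. The clear opening width is 797 mm.

Two 2088 mm tall posts with a header on top — a door frame. The left jamb is 74 mm wide at x = 0; the right jamb starts at x = 871. The clear opening is 871 − 74 = 797 mm.


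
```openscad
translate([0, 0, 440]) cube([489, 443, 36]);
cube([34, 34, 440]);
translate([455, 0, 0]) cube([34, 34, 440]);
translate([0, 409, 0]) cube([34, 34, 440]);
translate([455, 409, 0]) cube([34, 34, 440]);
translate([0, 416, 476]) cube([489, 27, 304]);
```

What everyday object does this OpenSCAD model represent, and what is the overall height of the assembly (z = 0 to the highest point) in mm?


A chair. The overall height is 780 mm.

A slab on four corner posts with a tall panel at the back — a chair. The seat slab sits at z = 440 with thickness 36, and the 304 mm backrest starts at the seat top, so the overall height is 440 + 36 + 304 = 780 mm.


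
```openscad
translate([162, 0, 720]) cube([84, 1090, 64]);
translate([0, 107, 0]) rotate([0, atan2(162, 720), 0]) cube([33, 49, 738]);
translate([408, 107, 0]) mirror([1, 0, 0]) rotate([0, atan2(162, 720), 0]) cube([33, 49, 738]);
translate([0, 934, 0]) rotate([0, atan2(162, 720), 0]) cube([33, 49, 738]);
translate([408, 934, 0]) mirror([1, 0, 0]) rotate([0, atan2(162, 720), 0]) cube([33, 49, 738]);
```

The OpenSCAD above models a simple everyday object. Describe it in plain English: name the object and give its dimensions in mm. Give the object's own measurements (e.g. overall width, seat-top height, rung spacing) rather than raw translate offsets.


A sawhorse. A 84×1090×64 mm beam (x, y, z) sits on two A-frame leg pairs. Each pair is two raked legs of 33×49 mm section (49 mm along y) splaying symmetrically in x. Each leg rises 720 mm vertically over 162 mm of horizontal reach and is 738 mm long along its own axis. Every leg's outer bottom edge rests on the floor and its outer top edge meets a bottom edge of the beam — the left legs (tilting toward +x) meet the beam's −x bottom edge, the right legs (their mirror images, tilting toward −x) meet its +x bottom edge — so the leg tops tuck under the beam, the beam's underside is 720 mm above the floor, and the feet are 408 mm apart outside-to-outside with the beam centred between them. The two leg pairs are set in 107 mm from either end of the beam.


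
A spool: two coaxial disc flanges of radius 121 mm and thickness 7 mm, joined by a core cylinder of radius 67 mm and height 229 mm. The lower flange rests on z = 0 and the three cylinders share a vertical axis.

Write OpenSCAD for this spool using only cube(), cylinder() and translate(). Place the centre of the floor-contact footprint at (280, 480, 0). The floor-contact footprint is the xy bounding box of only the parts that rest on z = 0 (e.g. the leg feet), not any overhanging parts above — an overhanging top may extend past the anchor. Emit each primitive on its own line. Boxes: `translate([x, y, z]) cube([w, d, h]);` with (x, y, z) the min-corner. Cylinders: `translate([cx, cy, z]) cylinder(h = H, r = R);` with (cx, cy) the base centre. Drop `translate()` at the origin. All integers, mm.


translate([280, 480, 0]) cylinder(h = 7, r = 121);
translate([280, 480, 7]) cylinder(h = 229, r = 67);
translate([280, 480, 236]) cylinder(h = 7, r = 121);


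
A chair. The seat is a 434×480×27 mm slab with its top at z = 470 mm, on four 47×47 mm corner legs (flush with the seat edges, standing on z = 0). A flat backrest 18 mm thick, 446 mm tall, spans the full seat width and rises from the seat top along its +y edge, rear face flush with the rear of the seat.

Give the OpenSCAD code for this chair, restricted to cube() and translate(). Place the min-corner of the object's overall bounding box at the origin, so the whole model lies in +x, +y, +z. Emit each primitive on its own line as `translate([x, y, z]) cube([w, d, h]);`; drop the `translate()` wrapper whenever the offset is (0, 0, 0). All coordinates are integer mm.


// leg_h = 470 - 27 = 443
translate([0, 0, 443]) cube([434, 480, 27]);
cube([47, 47, 443]);
translate([387, 0, 0]) cube([47, 47, 443]);
translate([0, 433, 0]) cube([47, 47, 443]);
translate([387, 433, 0]) cube([47, 47, 443]);
translate([0, 462, 470]) cube([434, 18, 446]);


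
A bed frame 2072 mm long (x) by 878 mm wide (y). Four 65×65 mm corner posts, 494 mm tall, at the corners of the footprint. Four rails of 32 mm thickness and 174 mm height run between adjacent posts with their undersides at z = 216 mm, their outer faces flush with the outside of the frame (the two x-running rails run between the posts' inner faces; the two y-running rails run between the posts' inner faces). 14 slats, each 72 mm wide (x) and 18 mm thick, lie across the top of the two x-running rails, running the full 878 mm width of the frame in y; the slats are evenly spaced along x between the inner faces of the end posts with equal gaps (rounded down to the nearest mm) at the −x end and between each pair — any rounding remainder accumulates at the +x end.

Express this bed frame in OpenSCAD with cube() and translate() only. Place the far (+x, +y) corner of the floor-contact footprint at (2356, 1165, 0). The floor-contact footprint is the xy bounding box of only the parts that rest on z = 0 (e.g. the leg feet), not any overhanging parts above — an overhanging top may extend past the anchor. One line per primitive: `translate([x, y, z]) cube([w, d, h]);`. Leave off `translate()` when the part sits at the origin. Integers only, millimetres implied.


// slat z = rail_z + rail_h = 216 + 174 = 390
// slat gap = ⌊(1942 − 14·72) / 15⌋ = 62
translate([284, 287, 0]) cube([65, 65, 494]);
translate([284, 1100, 0]) cube([65, 65, 494]);
translate([2291, 287, 0]) cube([65, 65, 494]);
translate([2291, 1100, 0]) cube([65, 65, 494]);
translate([349, 287, 216]) cube([1942, 32, 174]);
translate([349, 1133, 216]) cube([1942, 32, 174]);
translate([284, 352, 216]) cube([32, 748, 174]);
translate([2324, 352, 216]) cube([32, 748, 174]);
translate([411, 287, 390]) cube([72, 878, 18]);
translate([545, 287, 390]) cube([72, 878, 18]);
translate([679, 287, 390]) cube([72, 878, 18]);
translate([813, 287, 390]) cube([72, 878, 18]);
translate([947, 287, 390]) cube([72, 878, 18]);
translate([1081, 287, 390]) cube([72, 878, 18]);
translate([1215, 287, 390]) cube([72, 878, 18]);
translate([1349, 287, 390]) cube([72, 878, 18]);
translate([1483, 287, 390]) cube([72, 878, 18]);
translate([1617, 287, 390]) cube([72, 878, 18]);
translate([1751, 287, 390]) cube([72, 878, 18]);
translate([1885, 287, 390]) cube([72, 878, 18]);
translate([2019, 287, 390]) cube([72, 878, 18]);
translate([2153, 287, 390]) cube([72, 878, 18]);


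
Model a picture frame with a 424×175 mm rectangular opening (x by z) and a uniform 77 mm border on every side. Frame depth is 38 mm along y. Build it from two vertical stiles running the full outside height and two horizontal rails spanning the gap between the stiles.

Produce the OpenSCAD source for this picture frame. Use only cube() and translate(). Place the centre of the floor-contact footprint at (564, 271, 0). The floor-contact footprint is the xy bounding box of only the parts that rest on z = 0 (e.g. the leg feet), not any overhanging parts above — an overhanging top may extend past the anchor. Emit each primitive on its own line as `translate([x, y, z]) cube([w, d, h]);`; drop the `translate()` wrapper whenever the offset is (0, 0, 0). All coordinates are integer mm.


translate([275, 252, 0]) cube([77, 38, 329]);
translate([776, 252, 0]) cube([77, 38, 329]);
translate([352, 252, 0]) cube([424, 38, 77]);
translate([352, 252, 252]) cube([424, 38, 77]);


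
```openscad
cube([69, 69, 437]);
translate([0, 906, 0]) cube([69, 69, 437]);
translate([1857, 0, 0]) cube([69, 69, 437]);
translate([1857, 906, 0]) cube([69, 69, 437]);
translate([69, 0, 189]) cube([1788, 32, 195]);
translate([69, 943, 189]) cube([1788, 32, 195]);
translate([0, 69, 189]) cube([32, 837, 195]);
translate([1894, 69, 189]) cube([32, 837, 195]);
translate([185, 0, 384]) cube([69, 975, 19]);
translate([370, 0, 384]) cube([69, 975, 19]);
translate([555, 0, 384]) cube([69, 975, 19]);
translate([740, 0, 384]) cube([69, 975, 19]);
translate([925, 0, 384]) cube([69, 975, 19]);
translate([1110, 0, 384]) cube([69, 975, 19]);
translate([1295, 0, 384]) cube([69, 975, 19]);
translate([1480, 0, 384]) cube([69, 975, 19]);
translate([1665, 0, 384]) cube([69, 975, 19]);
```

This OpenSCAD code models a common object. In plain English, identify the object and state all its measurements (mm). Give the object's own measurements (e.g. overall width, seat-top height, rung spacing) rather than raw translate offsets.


A bed frame 1926 mm long (x) by 975 mm wide (y). Four 69×69 mm corner posts, 437 mm tall, at the corners of the footprint. Four rails of 32 mm thickness and 195 mm height run between adjacent posts with their undersides at z = 189 mm, their outer faces flush with the outside of the frame (the two x-running rails run between the posts' inner faces; the two y-running rails run between the posts' inner faces). 9 slats, each 69 mm wide (x) and 19 mm thick, lie across the top of the two x-running rails, running the full 975 mm width of the frame in y; along x they sit between the end posts with a 116 mm gap after the −x posts and between neighbouring slats, leaving 123 mm before the +x posts.
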